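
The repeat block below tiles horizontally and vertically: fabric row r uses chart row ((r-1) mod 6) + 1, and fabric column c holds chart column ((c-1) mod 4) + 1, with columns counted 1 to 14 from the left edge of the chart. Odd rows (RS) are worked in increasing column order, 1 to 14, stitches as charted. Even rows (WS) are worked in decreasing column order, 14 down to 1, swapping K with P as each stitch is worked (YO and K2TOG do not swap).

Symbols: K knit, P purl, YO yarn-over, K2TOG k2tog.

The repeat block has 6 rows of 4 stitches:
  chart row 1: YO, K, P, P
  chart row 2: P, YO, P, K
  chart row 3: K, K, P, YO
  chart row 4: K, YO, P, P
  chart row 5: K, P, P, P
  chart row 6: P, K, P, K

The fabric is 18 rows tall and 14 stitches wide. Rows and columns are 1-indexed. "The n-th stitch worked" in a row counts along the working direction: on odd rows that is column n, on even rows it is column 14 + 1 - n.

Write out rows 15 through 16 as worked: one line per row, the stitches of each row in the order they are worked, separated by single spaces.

Result:
K K P YO K K P YO K K P YO K K
YO P K K YO P K K YO P K K YO P

Derivation:
Row 15: chart row 3, RS - tile across columns 1-14 and work as-is.
Row 16: chart row 4, WS - tiled (columns 1-14): K YO P P K YO P P K YO P P K YO; work from column 14 back to 1 with K<->P swapped.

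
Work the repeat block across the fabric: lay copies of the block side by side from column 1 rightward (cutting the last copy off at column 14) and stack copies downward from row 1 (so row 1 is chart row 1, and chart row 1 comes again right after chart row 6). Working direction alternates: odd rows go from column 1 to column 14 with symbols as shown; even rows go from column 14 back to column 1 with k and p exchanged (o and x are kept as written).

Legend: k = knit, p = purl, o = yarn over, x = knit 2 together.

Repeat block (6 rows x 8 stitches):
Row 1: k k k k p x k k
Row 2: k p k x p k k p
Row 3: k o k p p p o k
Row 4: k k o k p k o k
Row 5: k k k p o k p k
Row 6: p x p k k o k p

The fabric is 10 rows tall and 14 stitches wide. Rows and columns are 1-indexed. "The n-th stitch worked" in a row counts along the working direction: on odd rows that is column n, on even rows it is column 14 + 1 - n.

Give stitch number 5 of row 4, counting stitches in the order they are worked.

Row 4: (4-1) mod 6 = 3, so use chart row 4. Even row -> WS.
Chart row 4 tiled across columns 1-14: k k o k p k o k k k o k p k
Wrong side: read the tiled row from column 14 down to 1 and exchange k with p (leave o, x).
Row 4 as worked: p k p o p p p o p k p o p p
Stitch 5 in working order -> p

Result:
p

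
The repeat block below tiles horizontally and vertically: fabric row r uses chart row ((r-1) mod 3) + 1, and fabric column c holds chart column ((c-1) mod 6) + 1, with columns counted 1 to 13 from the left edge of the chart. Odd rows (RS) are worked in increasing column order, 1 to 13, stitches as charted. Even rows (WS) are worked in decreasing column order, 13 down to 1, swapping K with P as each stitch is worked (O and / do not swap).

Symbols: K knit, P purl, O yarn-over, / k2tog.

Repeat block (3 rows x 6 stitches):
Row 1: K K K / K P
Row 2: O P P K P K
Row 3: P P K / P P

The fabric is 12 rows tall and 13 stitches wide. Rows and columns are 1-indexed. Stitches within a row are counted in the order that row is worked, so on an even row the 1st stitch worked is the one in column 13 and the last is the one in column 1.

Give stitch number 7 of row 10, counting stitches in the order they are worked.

Row 10: (10-1) mod 3 = 0, so use chart row 1. Even row -> WS.
Chart row 1 tiled across columns 1-13: K K K / K P K K K / K P K
WS row: flip the tiled sequence (start at column 13) and apply K<->P; O and / stay.
Row 10 as worked: P K P / P P P K P / P P P
Counting 7 along the worked row gives P.

== STITCH ==
P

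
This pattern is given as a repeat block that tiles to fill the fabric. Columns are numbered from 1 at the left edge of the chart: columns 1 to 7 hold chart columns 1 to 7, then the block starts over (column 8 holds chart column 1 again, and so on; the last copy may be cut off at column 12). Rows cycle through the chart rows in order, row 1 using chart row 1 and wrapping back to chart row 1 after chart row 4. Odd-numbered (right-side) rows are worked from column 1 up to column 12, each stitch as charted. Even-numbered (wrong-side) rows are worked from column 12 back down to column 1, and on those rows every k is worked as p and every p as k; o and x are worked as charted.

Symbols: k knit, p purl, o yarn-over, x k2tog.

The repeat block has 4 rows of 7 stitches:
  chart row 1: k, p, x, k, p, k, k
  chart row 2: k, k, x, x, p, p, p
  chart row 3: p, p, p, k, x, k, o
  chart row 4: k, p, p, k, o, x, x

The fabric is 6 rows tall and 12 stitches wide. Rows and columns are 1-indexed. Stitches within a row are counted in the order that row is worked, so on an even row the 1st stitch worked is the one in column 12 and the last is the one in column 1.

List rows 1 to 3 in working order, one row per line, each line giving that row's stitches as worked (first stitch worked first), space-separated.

Row 1: chart row 1, RS - tile across columns 1-12 and work as-is.
Row 2: chart row 2, WS - tiled (columns 1-12): k k x x p p p k k x x p; work from column 12 back to 1 with k<->p swapped.
Row 3: chart row 3, RS - tile across columns 1-12 and work as-is.

Rows as worked:
k p x k p k k k p x k p
k x x p p k k k x x p p
p p p k x k o p p p k x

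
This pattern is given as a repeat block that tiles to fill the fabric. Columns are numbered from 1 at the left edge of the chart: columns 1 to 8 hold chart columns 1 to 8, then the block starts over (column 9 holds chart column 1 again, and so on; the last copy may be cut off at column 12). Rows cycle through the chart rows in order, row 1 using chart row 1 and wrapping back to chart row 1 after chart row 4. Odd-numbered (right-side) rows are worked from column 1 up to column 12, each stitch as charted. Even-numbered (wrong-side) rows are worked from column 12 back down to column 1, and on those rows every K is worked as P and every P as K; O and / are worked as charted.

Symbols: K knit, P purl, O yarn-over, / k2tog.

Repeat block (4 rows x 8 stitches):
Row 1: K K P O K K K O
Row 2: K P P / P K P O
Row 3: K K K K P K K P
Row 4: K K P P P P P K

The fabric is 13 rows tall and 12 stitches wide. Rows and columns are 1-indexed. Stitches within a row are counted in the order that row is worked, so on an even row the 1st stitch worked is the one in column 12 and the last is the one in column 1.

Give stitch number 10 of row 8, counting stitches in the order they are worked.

Row 8 uses chart row ((8-1) mod 4)+1 = 4. Row 8 is even, so WS.
Chart row 4 tiled across columns 1-12: K K P P P P P K K K P P
WS: work from column 12 back to column 1 (reverse the tiled row), swapping K<->P (O and / unchanged).
Row 8 as worked: K K P P P K K K K K P P
The 10th stitch worked is K.

Result:
K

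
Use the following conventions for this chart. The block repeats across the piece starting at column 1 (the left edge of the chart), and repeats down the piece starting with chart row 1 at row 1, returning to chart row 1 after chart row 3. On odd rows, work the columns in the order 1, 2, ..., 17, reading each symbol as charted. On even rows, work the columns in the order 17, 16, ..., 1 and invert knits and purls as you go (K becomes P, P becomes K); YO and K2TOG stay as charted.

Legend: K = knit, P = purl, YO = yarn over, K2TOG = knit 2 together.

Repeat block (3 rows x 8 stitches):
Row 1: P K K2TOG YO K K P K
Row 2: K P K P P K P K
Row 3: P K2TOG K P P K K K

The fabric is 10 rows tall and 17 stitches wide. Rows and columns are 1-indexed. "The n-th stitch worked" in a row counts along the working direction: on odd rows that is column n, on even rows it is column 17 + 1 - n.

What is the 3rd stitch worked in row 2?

Result:
K

Derivation:
Row 2 uses chart row ((2-1) mod 3)+1 = 2. Row 2 is even, so WS.
Chart row 2 tiled across columns 1-17: K P K P P K P K K P K P P K P K K
WS: work from column 17 back to column 1 (reverse the tiled row), swapping K<->P (YO and K2TOG unchanged).
Row 2 as worked: P P K P K K P K P P K P K K P K P
Counting 3 along the worked row gives K.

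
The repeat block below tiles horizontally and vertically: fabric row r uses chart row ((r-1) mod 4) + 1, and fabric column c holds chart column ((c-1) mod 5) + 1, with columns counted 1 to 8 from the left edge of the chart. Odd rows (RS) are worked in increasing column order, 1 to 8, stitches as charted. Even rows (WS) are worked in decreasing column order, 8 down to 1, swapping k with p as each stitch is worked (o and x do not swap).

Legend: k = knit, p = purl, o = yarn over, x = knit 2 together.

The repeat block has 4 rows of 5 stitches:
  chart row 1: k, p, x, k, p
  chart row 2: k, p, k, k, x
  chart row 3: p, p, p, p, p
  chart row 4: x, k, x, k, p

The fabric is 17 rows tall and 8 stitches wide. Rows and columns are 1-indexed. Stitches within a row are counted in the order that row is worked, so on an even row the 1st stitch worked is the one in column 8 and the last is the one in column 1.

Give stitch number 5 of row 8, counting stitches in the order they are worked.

Row 8 uses chart row ((8-1) mod 4)+1 = 4. Row 8 is even, so WS.
Chart row 4 tiled across columns 1-8: x k x k p x k x
WS: work from column 8 back to column 1 (reverse the tiled row), swapping k<->p (o and x unchanged).
Row 8 as worked: x p x k p x p x
The 5th stitch worked is p.

Stitch:
p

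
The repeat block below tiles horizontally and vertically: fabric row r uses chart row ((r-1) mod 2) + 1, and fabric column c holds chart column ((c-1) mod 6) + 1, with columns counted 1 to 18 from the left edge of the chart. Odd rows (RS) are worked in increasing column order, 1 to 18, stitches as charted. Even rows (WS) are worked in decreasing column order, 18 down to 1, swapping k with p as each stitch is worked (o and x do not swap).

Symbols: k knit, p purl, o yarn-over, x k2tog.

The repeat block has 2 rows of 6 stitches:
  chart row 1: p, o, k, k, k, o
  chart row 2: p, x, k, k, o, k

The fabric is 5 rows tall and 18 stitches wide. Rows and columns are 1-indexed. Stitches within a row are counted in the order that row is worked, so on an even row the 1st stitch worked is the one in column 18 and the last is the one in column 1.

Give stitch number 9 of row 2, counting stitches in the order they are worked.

== STITCH ==
p

Derivation:
Row 2 uses chart row ((2-1) mod 2)+1 = 2. Row 2 is even, so WS.
Chart row 2 tiled across columns 1-18: p x k k o k p x k k o k p x k k o k
Wrong side: read the tiled row from column 18 down to 1 and exchange k with p (leave o, x).
Row 2 as worked: p o p p x k p o p p x k p o p p x k
The 9th stitch worked is p.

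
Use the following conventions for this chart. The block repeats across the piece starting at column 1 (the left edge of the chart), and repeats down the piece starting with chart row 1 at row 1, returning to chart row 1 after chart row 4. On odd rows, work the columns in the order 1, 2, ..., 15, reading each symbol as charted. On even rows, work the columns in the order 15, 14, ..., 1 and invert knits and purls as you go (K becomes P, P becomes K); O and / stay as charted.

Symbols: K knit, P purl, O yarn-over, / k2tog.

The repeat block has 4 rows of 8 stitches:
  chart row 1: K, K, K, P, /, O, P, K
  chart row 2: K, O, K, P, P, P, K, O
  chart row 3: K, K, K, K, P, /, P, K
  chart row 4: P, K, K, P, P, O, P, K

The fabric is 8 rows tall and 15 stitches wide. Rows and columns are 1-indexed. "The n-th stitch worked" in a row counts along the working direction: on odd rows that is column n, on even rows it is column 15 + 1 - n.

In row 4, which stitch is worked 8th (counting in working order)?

Stitch:
P

Derivation:
For row 4: chart row = ((4-1) mod 4) + 1 = 4; this is a WS (even) row.
Chart row 4 tiled across columns 1-15: P K K P P O P K P K K P P O P
WS row: flip the tiled sequence (start at column 15) and apply K<->P; O and / stay.
Row 4 as worked: K O K K P P K P K O K K P P K
Counting 8 along the worked row gives P.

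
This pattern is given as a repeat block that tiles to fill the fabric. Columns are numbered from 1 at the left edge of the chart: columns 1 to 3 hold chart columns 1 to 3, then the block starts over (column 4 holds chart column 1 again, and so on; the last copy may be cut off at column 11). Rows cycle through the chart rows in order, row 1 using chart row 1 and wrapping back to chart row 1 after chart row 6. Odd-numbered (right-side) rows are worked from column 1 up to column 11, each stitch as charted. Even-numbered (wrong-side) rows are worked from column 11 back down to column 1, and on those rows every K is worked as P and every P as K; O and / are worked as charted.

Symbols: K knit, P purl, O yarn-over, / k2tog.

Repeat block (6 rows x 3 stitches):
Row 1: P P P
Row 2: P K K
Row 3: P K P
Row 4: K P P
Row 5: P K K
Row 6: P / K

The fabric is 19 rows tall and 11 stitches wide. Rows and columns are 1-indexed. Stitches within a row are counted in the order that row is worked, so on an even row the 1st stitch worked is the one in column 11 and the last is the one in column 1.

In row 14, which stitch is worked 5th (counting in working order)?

Row 14: (14-1) mod 6 = 1, so use chart row 2. Even row -> WS.
Chart row 2 tiled across columns 1-11: P K K P K K P K K P K
WS row: flip the tiled sequence (start at column 11) and apply K<->P; O and / stay.
Row 14 as worked: P K P P K P P K P P K
Stitch 5 in working order -> K

Result:
K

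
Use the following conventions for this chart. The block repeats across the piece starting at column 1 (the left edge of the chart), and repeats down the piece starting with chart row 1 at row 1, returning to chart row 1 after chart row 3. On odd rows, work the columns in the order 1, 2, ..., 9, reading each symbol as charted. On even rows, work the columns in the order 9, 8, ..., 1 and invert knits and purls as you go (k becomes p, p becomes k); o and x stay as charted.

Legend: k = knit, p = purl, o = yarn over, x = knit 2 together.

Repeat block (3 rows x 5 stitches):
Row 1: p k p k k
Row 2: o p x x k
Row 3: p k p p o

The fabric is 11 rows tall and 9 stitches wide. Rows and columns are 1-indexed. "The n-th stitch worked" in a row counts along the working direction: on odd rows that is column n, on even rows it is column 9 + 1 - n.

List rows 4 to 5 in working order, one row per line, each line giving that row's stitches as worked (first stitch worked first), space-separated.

Result:
p k p k p p k p k
o p x x k o p x x

Derivation:
Row 4: chart row 1, WS - tiled (columns 1-9): p k p k k p k p k; work from column 9 back to 1 with k<->p swapped.
Row 5: chart row 2, RS - tile across columns 1-9 and work as-is.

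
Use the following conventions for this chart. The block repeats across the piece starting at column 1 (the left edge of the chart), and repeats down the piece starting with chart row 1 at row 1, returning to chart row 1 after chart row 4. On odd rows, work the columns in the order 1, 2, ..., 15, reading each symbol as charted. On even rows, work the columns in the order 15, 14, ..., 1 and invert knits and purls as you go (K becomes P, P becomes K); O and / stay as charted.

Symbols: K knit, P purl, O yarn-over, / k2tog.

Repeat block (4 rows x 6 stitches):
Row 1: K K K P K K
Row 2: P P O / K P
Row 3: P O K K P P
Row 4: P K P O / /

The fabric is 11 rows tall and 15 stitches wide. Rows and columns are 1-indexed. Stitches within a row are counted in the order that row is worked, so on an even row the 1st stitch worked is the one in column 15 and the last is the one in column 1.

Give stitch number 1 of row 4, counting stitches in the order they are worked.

== STITCH ==
K

Derivation:
For row 4: chart row = ((4-1) mod 4) + 1 = 4; this is a WS (even) row.
Chart row 4 tiled across columns 1-15: P K P O / / P K P O / / P K P
WS row: flip the tiled sequence (start at column 15) and apply K<->P; O and / stay.
Row 4 as worked: K P K / / O K P K / / O K P K
The 1st stitch worked is K.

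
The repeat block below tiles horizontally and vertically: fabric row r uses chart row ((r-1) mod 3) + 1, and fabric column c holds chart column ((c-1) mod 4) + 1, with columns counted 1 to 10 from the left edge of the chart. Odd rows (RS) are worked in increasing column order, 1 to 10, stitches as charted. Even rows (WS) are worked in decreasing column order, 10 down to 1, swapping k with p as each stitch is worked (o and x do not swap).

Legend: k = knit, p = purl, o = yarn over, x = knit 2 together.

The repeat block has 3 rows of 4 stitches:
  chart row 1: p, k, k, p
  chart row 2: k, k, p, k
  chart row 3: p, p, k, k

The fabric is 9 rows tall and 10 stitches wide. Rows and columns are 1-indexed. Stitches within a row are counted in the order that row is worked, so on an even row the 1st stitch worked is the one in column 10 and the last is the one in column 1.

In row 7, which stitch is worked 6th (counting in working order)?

Result:
k

Derivation:
Row 7 uses chart row ((7-1) mod 3)+1 = 1. Row 7 is odd, so RS.
Chart row 1 tiled across columns 1-10: p k k p p k k p p k
RS: work column 1 to column 10, symbols as charted — the tiled row is the row as worked.
Stitch 6 in working order -> k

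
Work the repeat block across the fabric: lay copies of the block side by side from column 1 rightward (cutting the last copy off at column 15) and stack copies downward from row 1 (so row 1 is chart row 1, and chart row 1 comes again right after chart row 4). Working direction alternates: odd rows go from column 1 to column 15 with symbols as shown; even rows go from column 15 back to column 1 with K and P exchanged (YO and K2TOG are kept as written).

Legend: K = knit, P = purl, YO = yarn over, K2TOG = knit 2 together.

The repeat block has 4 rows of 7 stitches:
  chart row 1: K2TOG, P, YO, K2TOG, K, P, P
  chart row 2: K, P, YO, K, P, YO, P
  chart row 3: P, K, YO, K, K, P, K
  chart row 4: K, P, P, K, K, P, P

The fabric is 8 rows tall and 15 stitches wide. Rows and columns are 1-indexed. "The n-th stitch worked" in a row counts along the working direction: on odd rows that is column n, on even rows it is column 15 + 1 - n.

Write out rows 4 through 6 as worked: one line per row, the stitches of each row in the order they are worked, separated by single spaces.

Row 4: chart row 4, WS - tiled (columns 1-15): K P P K K P P K P P K K P P K; work from column 15 back to 1 with K<->P swapped.
Row 5: chart row 1, RS - tile across columns 1-15 and work as-is.
Row 6: chart row 2, WS - tiled (columns 1-15): K P YO K P YO P K P YO K P YO P K; work from column 15 back to 1 with K<->P swapped.

Result:
P K K P P K K P K K P P K K P
K2TOG P YO K2TOG K P P K2TOG P YO K2TOG K P P K2TOG
P K YO K P YO K P K YO K P YO K P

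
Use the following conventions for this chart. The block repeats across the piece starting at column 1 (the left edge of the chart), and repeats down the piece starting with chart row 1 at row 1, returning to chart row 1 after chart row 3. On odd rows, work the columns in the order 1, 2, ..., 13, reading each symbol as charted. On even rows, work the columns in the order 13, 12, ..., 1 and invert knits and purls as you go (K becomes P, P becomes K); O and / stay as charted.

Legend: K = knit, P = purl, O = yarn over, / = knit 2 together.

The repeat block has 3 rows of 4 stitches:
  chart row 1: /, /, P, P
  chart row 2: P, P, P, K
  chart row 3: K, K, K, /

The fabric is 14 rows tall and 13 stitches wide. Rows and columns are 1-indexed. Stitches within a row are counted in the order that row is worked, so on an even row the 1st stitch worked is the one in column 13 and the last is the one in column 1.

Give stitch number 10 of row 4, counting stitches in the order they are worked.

Row 4 uses chart row ((4-1) mod 3)+1 = 1. Row 4 is even, so WS.
Chart row 1 tiled across columns 1-13: / / P P / / P P / / P P /
WS row: flip the tiled sequence (start at column 13) and apply K<->P; O and / stay.
Row 4 as worked: / K K / / K K / / K K / /
Counting 10 along the worked row gives K.

Stitch:
K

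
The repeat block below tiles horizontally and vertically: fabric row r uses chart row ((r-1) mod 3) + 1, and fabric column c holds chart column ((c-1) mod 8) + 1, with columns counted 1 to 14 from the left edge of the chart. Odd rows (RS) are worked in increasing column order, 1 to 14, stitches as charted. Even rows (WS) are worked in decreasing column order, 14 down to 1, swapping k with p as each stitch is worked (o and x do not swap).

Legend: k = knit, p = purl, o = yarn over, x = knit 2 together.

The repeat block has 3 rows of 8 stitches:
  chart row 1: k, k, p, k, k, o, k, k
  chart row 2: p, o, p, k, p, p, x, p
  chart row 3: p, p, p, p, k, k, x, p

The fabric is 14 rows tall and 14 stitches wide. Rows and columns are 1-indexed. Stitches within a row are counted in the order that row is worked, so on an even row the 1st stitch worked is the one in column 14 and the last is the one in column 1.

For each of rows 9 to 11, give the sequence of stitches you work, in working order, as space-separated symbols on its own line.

Rows as worked:
p p p p k k x p p p p p k k
o p p k p p p p o p p k p p
p o p k p p x p p o p k p p

Derivation:
Row 9: chart row 3, RS - tile across columns 1-14 and work as-is.
Row 10: chart row 1, WS - tiled (columns 1-14): k k p k k o k k k k p k k o; work from column 14 back to 1 with k<->p swapped.
Row 11: chart row 2, RS - tile across columns 1-14 and work as-is.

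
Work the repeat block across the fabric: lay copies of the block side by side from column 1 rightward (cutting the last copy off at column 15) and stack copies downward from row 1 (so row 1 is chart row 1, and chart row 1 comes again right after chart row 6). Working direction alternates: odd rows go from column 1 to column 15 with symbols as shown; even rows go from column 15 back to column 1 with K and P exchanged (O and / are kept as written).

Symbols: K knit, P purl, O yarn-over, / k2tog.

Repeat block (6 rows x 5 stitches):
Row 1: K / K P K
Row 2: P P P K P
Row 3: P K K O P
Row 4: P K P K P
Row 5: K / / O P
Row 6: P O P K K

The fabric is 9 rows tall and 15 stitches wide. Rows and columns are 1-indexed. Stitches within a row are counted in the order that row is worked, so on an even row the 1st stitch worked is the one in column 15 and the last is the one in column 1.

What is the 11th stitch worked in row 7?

Row 7 uses chart row ((7-1) mod 6)+1 = 1. Row 7 is odd, so RS.
Chart row 1 tiled across columns 1-15: K / K P K K / K P K K / K P K
RS row: no reversal, no swap; stitch n worked = column n.
Counting 11 along the worked row gives K.

Stitch:
K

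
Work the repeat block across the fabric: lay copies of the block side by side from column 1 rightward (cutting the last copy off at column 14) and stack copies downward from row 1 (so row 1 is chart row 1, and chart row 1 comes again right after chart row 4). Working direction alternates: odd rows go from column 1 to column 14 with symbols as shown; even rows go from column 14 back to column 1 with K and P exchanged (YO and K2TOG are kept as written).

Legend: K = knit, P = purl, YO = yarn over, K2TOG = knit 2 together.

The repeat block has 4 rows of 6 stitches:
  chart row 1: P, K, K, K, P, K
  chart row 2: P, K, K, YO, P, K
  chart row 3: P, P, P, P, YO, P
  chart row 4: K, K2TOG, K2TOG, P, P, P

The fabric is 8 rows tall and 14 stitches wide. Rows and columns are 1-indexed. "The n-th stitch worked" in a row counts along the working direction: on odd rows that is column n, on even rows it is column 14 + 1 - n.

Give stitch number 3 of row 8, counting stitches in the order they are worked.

Row 8 uses chart row ((8-1) mod 4)+1 = 4. Row 8 is even, so WS.
Chart row 4 tiled across columns 1-14: K K2TOG K2TOG P P P K K2TOG K2TOG P P P K K2TOG
Wrong side: read the tiled row from column 14 down to 1 and exchange K with P (leave YO, K2TOG).
Row 8 as worked: K2TOG P K K K K2TOG K2TOG P K K K K2TOG K2TOG P
Counting 3 along the worked row gives K.

Stitch:
K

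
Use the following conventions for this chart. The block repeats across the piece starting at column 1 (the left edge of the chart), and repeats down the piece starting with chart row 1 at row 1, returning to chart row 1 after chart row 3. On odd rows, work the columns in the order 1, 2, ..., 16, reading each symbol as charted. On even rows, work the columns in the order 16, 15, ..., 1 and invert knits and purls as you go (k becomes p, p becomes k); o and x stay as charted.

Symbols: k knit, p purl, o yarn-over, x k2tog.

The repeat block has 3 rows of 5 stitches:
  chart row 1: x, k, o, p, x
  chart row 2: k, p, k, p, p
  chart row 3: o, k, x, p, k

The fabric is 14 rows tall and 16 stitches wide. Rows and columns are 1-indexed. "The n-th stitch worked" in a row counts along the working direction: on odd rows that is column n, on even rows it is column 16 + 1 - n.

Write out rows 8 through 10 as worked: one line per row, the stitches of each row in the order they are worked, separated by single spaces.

Rows as worked:
p k k p k p k k p k p k k p k p
o k x p k o k x p k o k x p k o
x x k o p x x k o p x x k o p x

Derivation:
Row 8: chart row 2, WS - tiled (columns 1-16): k p k p p k p k p p k p k p p k; work from column 16 back to 1 with k<->p swapped.
Row 9: chart row 3, RS - tile across columns 1-16 and work as-is.
Row 10: chart row 1, WS - tiled (columns 1-16): x k o p x x k o p x x k o p x x; work from column 16 back to 1 with k<->p swapped.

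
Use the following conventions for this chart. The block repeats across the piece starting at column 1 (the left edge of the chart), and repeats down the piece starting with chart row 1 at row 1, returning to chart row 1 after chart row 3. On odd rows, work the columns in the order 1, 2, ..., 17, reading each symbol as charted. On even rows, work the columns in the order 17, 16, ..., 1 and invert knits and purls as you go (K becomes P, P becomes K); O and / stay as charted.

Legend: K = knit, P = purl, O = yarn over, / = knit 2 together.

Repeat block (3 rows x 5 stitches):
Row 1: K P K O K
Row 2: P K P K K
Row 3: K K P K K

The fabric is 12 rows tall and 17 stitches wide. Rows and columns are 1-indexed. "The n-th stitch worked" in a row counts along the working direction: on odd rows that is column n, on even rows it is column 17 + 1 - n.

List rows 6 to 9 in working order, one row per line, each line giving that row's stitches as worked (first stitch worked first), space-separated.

Result:
P P P P K P P P P K P P P P K P P
K P K O K K P K O K K P K O K K P
P K P P K P K P P K P K P P K P K
K K P K K K K P K K K K P K K K K

Derivation:
Row 6: chart row 3, WS - tiled (columns 1-17): K K P K K K K P K K K K P K K K K; work from column 17 back to 1 with K<->P swapped.
Row 7: chart row 1, RS - tile across columns 1-17 and work as-is.
Row 8: chart row 2, WS - tiled (columns 1-17): P K P K K P K P K K P K P K K P K; work from column 17 back to 1 with K<->P swapped.
Row 9: chart row 3, RS - tile across columns 1-17 and work as-is.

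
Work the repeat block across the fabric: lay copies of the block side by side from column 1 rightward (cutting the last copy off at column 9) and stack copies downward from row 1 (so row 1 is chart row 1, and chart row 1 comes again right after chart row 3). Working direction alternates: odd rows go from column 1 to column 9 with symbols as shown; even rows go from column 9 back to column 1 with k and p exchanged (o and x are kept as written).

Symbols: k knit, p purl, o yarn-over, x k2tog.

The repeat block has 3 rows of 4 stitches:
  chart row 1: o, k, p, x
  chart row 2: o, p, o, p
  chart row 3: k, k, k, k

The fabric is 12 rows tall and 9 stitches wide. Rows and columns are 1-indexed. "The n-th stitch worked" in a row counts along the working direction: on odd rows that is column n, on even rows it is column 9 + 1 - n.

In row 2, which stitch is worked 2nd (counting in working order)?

For row 2: chart row = ((2-1) mod 3) + 1 = 2; this is a WS (even) row.
Chart row 2 tiled across columns 1-9: o p o p o p o p o
WS: work from column 9 back to column 1 (reverse the tiled row), swapping k<->p (o and x unchanged).
Row 2 as worked: o k o k o k o k o
Counting 2 along the worked row gives k.

Result:
k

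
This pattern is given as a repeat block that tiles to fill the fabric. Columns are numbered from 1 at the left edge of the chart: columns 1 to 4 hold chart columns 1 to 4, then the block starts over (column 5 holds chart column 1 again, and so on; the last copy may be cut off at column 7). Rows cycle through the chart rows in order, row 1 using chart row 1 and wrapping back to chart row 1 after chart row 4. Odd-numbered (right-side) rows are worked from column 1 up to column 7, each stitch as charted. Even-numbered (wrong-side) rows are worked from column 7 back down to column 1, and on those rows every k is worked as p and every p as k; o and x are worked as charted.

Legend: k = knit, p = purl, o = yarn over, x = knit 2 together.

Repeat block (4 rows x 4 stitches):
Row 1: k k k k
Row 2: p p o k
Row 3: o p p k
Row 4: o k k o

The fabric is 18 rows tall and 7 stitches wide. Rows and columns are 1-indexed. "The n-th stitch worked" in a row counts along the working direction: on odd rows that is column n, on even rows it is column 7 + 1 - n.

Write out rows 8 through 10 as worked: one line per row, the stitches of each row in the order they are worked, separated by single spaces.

Row 8: chart row 4, WS - tiled (columns 1-7): o k k o o k k; work from column 7 back to 1 with k<->p swapped.
Row 9: chart row 1, RS - tile across columns 1-7 and work as-is.
Row 10: chart row 2, WS - tiled (columns 1-7): p p o k p p o; work from column 7 back to 1 with k<->p swapped.

Result:
p p o o p p o
k k k k k k k
o k k p o k k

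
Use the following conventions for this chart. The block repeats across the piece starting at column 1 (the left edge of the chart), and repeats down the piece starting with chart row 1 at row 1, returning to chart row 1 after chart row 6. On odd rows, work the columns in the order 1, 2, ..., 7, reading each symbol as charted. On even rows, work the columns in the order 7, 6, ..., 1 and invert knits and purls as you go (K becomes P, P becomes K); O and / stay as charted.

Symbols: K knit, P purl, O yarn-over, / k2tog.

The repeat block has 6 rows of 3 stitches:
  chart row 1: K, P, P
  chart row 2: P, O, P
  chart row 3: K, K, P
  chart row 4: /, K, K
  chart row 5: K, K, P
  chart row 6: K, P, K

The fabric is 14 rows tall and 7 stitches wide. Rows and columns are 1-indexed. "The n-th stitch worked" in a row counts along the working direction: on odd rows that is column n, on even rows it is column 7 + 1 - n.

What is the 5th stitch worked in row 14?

Stitch:
K

Derivation:
Row 14: (14-1) mod 6 = 1, so use chart row 2. Even row -> WS.
Chart row 2 tiled across columns 1-7: P O P P O P P
WS row: flip the tiled sequence (start at column 7) and apply K<->P; O and / stay.
Row 14 as worked: K K O K K O K
Counting 5 along the worked row gives K.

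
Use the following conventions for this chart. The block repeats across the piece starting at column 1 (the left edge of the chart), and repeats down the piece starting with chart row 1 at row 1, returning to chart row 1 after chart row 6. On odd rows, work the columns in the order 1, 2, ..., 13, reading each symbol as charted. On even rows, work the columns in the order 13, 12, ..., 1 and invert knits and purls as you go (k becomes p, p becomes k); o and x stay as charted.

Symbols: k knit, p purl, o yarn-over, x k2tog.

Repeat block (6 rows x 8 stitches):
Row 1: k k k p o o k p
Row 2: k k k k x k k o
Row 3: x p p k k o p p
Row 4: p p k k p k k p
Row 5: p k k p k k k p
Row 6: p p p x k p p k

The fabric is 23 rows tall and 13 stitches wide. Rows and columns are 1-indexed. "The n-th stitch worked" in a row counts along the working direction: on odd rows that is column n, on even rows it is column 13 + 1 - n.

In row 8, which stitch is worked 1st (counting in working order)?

Stitch:
x

Derivation:
Row 8 uses chart row ((8-1) mod 6)+1 = 2. Row 8 is even, so WS.
Chart row 2 tiled across columns 1-13: k k k k x k k o k k k k x
WS: work from column 13 back to column 1 (reverse the tiled row), swapping k<->p (o and x unchanged).
Row 8 as worked: x p p p p o p p x p p p p
Stitch 1 in working order -> x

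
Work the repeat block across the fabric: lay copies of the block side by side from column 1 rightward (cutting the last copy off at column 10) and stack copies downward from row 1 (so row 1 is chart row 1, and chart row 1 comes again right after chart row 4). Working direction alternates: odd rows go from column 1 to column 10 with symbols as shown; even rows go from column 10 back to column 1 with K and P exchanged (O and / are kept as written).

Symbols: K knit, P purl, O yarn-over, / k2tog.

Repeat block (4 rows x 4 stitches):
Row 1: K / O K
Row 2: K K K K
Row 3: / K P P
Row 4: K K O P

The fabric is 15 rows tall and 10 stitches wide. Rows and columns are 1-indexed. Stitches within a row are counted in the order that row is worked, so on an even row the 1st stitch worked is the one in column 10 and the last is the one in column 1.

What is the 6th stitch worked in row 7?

Row 7 uses chart row ((7-1) mod 4)+1 = 3. Row 7 is odd, so RS.
Chart row 3 tiled across columns 1-10: / K P P / K P P / K
Right side: take the tiled row as-is (worked left to right from column 1).
Stitch 6 in working order -> K

Stitch:
K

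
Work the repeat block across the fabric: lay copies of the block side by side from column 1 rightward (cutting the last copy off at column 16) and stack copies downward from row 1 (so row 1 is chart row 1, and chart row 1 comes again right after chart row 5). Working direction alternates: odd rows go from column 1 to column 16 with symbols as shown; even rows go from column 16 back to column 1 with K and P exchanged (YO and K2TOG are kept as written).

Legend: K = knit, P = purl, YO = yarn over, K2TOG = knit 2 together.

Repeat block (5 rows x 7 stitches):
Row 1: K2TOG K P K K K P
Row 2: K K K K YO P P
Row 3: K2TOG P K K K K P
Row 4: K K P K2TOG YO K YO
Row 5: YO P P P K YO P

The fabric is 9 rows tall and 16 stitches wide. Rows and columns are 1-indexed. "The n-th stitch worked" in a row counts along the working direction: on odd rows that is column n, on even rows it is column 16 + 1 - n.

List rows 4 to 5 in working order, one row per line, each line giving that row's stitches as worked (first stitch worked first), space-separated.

Row 4: chart row 4, WS - tiled (columns 1-16): K K P K2TOG YO K YO K K P K2TOG YO K YO K K; work from column 16 back to 1 with K<->P swapped.
Row 5: chart row 5, RS - tile across columns 1-16 and work as-is.

Result:
P P YO P YO K2TOG K P P YO P YO K2TOG K P P
YO P P P K YO P YO P P P K YO P YO P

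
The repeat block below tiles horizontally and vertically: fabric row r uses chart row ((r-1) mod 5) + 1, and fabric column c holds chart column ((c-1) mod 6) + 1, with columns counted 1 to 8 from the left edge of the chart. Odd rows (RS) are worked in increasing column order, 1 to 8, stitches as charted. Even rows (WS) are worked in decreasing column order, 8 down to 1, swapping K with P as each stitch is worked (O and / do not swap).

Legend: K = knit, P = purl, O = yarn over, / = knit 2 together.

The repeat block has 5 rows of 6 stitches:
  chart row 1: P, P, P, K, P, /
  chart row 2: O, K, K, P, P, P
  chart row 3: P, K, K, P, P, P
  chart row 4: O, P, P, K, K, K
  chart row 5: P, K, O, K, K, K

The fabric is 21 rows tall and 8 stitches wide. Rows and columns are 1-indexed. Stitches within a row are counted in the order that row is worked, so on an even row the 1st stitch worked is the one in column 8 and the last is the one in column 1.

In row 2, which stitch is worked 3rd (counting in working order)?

Stitch:
K

Derivation:
Row 2: (2-1) mod 5 = 1, so use chart row 2. Even row -> WS.
Chart row 2 tiled across columns 1-8: O K K P P P O K
WS row: flip the tiled sequence (start at column 8) and apply K<->P; O and / stay.
Row 2 as worked: P O K K K P P O
The 3rd stitch worked is K.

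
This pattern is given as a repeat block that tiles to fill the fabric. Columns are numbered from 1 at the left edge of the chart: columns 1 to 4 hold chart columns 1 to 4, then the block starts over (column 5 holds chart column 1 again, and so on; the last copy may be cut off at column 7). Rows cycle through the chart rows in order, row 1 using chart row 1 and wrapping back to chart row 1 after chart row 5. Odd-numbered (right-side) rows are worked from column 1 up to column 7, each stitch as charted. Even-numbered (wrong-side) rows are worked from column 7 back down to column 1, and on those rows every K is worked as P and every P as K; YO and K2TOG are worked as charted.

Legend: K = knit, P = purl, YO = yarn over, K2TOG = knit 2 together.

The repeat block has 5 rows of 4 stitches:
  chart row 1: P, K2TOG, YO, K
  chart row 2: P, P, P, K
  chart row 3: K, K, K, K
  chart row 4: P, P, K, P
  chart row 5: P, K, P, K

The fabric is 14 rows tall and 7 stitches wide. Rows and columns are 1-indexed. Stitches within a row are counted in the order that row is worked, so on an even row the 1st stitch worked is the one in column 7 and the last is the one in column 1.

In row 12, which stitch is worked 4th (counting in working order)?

Row 12 uses chart row ((12-1) mod 5)+1 = 2. Row 12 is even, so WS.
Chart row 2 tiled across columns 1-7: P P P K P P P
WS row: flip the tiled sequence (start at column 7) and apply K<->P; YO and K2TOG stay.
Row 12 as worked: K K K P K K K
The 4th stitch worked is P.

== STITCH ==
P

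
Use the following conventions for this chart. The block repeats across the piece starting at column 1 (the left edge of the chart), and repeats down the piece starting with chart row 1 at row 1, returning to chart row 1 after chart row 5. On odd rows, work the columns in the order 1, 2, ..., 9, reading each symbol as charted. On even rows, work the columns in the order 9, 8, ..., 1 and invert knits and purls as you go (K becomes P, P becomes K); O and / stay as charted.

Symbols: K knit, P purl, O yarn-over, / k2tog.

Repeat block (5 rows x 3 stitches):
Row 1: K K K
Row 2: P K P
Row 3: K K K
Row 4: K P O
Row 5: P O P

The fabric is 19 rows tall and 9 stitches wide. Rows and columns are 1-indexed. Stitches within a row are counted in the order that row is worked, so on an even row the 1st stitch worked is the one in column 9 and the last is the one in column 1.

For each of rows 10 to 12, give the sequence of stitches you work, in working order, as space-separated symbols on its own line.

Row 10: chart row 5, WS - tiled (columns 1-9): P O P P O P P O P; work from column 9 back to 1 with K<->P swapped.
Row 11: chart row 1, RS - tile across columns 1-9 and work as-is.
Row 12: chart row 2, WS - tiled (columns 1-9): P K P P K P P K P; work from column 9 back to 1 with K<->P swapped.

== ROWS AS WORKED ==
K O K K O K K O K
K K K K K K K K K
K P K K P K K P K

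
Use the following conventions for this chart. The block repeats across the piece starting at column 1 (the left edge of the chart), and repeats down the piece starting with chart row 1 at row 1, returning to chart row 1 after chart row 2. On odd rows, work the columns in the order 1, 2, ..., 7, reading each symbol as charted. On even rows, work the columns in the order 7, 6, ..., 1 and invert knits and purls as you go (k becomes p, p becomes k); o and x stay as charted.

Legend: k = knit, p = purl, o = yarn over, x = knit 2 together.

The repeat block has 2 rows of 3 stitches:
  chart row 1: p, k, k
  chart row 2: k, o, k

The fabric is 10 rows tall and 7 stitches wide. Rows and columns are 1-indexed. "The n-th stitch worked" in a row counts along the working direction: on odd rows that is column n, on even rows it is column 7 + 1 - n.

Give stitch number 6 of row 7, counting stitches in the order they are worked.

Stitch:
k

Derivation:
Row 7 uses chart row ((7-1) mod 2)+1 = 1. Row 7 is odd, so RS.
Chart row 1 tiled across columns 1-7: p k k p k k p
RS: work column 1 to column 7, symbols as charted — the tiled row is the row as worked.
Counting 6 along the worked row gives k.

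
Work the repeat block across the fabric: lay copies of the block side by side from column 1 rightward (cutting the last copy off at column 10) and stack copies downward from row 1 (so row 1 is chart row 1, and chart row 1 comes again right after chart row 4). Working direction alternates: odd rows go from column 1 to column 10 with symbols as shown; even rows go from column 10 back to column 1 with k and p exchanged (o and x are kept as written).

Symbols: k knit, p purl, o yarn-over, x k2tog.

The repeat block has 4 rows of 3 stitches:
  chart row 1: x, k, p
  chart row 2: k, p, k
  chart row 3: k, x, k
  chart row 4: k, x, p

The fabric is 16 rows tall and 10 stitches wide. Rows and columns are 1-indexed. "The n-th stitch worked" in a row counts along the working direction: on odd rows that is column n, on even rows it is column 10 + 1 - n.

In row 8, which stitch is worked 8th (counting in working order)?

For row 8: chart row = ((8-1) mod 4) + 1 = 4; this is a WS (even) row.
Chart row 4 tiled across columns 1-10: k x p k x p k x p k
WS row: flip the tiled sequence (start at column 10) and apply k<->p; o and x stay.
Row 8 as worked: p k x p k x p k x p
The 8th stitch worked is k.

== STITCH ==
k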